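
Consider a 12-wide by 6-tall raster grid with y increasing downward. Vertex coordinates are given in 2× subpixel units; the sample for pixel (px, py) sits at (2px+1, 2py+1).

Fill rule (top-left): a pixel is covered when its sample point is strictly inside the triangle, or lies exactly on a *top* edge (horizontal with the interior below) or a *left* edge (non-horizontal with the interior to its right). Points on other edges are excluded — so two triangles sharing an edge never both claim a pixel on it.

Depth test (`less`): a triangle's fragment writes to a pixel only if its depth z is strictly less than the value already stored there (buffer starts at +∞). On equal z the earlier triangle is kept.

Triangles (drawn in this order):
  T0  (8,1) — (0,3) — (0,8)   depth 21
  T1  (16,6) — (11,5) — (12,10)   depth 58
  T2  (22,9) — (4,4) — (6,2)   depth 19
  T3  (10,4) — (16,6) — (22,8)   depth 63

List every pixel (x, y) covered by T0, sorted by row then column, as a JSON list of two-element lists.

T0:
  2·area = 40  (B↔C swapped to make it positive)
  edge (8, 1)→(0, 8): d=(-8,7) right/bottom  bias=-1
  edge (0, 8)→(0, 3): d=(0,-5) top-left  bias=+0
  edge (0, 3)→(8, 1): d=(8,-2) top-left  bias=+0
    (0,1)@(1, 3): e=[33,5,2] → #
    (1,1)@(3, 3): e=[19,15,6] → #
    (2,1)@(5, 3): e=[5,25,10] → #
    (3,1)@(7, 3): e=[-9,35,14] → ·
    (0,2)@(1, 5): e=[17,5,18] → #
    (2,2)@(5, 5): e=[-11,25,26] → ·
    (0,3)@(1, 7): e=[1,5,34] → #
    (1,3)@(3, 7): e=[-13,15,38] → ·
    (0,4)@(1, 9): e=[-15,5,50] → ·
  covered (6 px):
    · · · · · · · · · · · ·
    # # # · · · · · · · · ·
    # # · · · · · · · · · ·
    # · · · · · · · · · · ·
    · · · · · · · · · · · ·
    · · · · · · · · · · · ·
T1:
  2·area = 24  (B↔C swapped to make it positive)
  edge (16, 6)→(12, 10): d=(-4,4) right/bottom  bias=-1
  edge (12, 10)→(11, 5): d=(-1,-5) top-left  bias=+0
  edge (11, 5)→(16, 6): d=(5,1) right/bottom  bias=-1
    (10,0)@(21, 1): e=[0,54,-30] → ·  [on edge]
    (0,1)@(1, 3): e=[72,-48,0] → ·  [on edge]
    (9,1)@(19, 3): e=[0,42,-18] → ·  [on edge]
    (5,2)@(11, 5): e=[24,0,0] → ·  [on edge]
    (8,2)@(17, 5): e=[0,30,-6] → ·  [on edge]
    (6,3)@(13, 7): e=[8,8,8] → #
    (7,3)@(15, 7): e=[0,18,6] → ·  [on edge]
    (10,3)@(21, 7): e=[-24,48,0] → ·  [on edge]
    (6,4)@(13, 9): e=[0,6,18] → ·  [on edge]
    (5,5)@(11, 11): e=[0,-6,30] → ·  [on edge]
  covered (1 px):
    · · · · · · · · · · · ·
    · · · · · · · · · · · ·
    · · · · · · · · · · · ·
    · · · · · · # · · · · ·
    · · · · · · · · · · · ·
    · · · · · · · · · · · ·
T2:
  2·area = 46
  edge (22, 9)→(4, 4): d=(-18,-5) top-left  bias=+0
  edge (4, 4)→(6, 2): d=(2,-2) top-left  bias=+0
  edge (6, 2)→(22, 9): d=(16,7) right/bottom  bias=-1
    (3,0)@(7, 1): e=[69,0,-23] → ·  [on edge]
    (2,1)@(5, 3): e=[23,0,23] → #  [on edge]
    (3,1)@(7, 3): e=[33,4,9] → #
    (4,1)@(9, 3): e=[43,8,-5] → ·
    (1,2)@(3, 5): e=[-23,0,69] → ·  [on edge]
    (2,2)@(5, 5): e=[-13,4,55] → ·
    (3,2)@(7, 5): e=[-3,8,41] → ·
    (4,2)@(9, 5): e=[7,12,27] → #
    (5,2)@(11, 5): e=[17,16,13] → #
    (6,2)@(13, 5): e=[27,20,-1] → ·
    (0,3)@(1, 7): e=[-69,0,115] → ·  [on edge]
    (4,3)@(9, 7): e=[-29,16,59] → ·
  covered (6 px):
    · · · · · · · · · · · ·
    · · # # · · · · · · · ·
    · · · · # # · · · · · ·
    · · · · · · · # # · · ·
    · · · · · · · · · · · ·
    · · · · · · · · · · · ·
T3:
  degenerate (2·area = 0) — covers nothing

Final: [[0,1],[1,1],[2,1],[0,2],[1,2],[0,3]]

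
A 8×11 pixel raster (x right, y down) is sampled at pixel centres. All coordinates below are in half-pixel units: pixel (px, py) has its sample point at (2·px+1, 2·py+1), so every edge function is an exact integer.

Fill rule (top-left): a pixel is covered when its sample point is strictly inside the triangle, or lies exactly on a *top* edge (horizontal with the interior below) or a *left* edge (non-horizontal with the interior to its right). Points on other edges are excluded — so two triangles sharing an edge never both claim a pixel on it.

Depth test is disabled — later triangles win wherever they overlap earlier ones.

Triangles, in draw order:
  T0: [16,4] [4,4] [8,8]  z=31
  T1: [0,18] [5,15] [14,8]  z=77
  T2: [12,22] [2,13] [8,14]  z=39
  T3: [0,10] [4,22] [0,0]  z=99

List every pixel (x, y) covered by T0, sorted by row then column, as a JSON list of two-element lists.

T0:
  2·area = 48  (B↔C swapped to make it positive)
  edge (16, 4)→(8, 8): d=(-8,4) right/bottom  bias=-1
  edge (8, 8)→(4, 4): d=(-4,-4) top-left  bias=+0
  edge (4, 4)→(16, 4): d=(12,0) top-left  bias=+0
    (0,0)@(1, 1): e=[84,0,-36] → ·  [on edge]
    (1,1)@(3, 3): e=[60,0,-12] → ·  [on edge]
    (2,2)@(5, 5): e=[36,0,12] → █  [on edge]
    (3,2)@(7, 5): e=[28,8,12] → █
    (4,2)@(9, 5): e=[20,16,12] → █
    (5,2)@(11, 5): e=[12,24,12] → █
    (6,2)@(13, 5): e=[4,32,12] → █
    (7,2)@(15, 5): e=[-4,40,12] → ·
    (2,3)@(5, 7): e=[20,-8,36] → ·
    (3,3)@(7, 7): e=[12,0,36] → █  [on edge]
    (5,3)@(11, 7): e=[-4,16,36] → ·
    (6,3)@(13, 7): e=[-12,24,36] → ·
    (4,4)@(9, 9): e=[-12,0,60] → ·  [on edge]
    (5,5)@(11, 11): e=[-36,0,84] → ·  [on edge]
    (6,6)@(13, 13): e=[-60,0,108] → ·  [on edge]
    (7,7)@(15, 15): e=[-84,0,132] → ·  [on edge]
  covered (7 px):
    · · · · · · · ·
    · · · · · · · ·
    · · █ █ █ █ █ ·
    · · · █ █ · · ·
    · · · · · · · ·
    · · · · · · · ·
    · · · · · · · ·
    · · · · · · · ·
    · · · · · · · ·
    · · · · · · · ·
    · · · · · · · ·
T1:
  2·area = 8  (B↔C swapped to make it positive)
  edge (0, 18)→(14, 8): d=(14,-10) top-left  bias=+0
  edge (14, 8)→(5, 15): d=(-9,7) right/bottom  bias=-1
  edge (5, 15)→(0, 18): d=(-5,3) right/bottom  bias=-1
    (7,4)@(15, 9): e=[24,-16,0] → ·  [on edge]
    (3,6)@(7, 13): e=[0,4,4] → █  [on edge]
    (4,6)@(9, 13): e=[20,-10,-2] → ·
    (2,7)@(5, 15): e=[8,0,0] → ·  [on edge]
    (3,7)@(7, 15): e=[28,-14,-6] → ·
  covered (1 px):
    · · · · · · · ·
    · · · · · · · ·
    · · · · · · · ·
    · · · · · · · ·
    · · · · · · · ·
    · · · · · · · ·
    · · · █ · · · ·
    · · · · · · · ·
    · · · · · · · ·
    · · · · · · · ·
    · · · · · · · ·
T2:
  2·area = 44
  edge (12, 22)→(2, 13): d=(-10,-9) top-left  bias=+0
  edge (2, 13)→(8, 14): d=(6,1) right/bottom  bias=-1
  edge (8, 14)→(12, 22): d=(4,8) right/bottom  bias=-1
    (2,7)@(5, 15): e=[7,9,28] → █
    (3,7)@(7, 15): e=[25,7,12] → █
    (4,7)@(9, 15): e=[43,5,-4] → ·
    (2,8)@(5, 17): e=[-13,21,36] → ·
    (3,8)@(7, 17): e=[5,19,20] → █
    (4,8)@(9, 17): e=[23,17,4] → █
    (5,8)@(11, 17): e=[41,15,-12] → ·
    (3,9)@(7, 19): e=[-15,31,28] → ·
    (4,9)@(9, 19): e=[3,29,12] → █
    (5,9)@(11, 19): e=[21,27,-4] → ·
    (4,10)@(9, 21): e=[-17,41,20] → ·
    (5,10)@(11, 21): e=[1,39,4] → █
  covered (6 px):
    · · · · · · · ·
    · · · · · · · ·
    · · · · · · · ·
    · · · · · · · ·
    · · · · · · · ·
    · · · · · · · ·
    · · · · · · · ·
    · · █ █ · · · ·
    · · · █ █ · · ·
    · · · · █ · · ·
    · · · · · █ · ·
T3:
  2·area = 40  (B↔C swapped to make it positive)
  edge (0, 10)→(0, 0): d=(0,-10) top-left  bias=+0
  edge (0, 0)→(4, 22): d=(4,22) right/bottom  bias=-1
  edge (4, 22)→(0, 10): d=(-4,-12) top-left  bias=+0
    (0,3)@(1, 7): e=[10,6,24] → █
    (1,3)@(3, 7): e=[30,-38,48] → ·
    (0,4)@(1, 9): e=[10,14,16] → █
    (1,4)@(3, 9): e=[30,-30,40] → ·
    (0,5)@(1, 11): e=[10,22,8] → █
    (1,5)@(3, 11): e=[30,-22,32] → ·
    (0,6)@(1, 13): e=[10,30,0] → █  [on edge]
    (1,6)@(3, 13): e=[30,-14,24] → ·
    (0,7)@(1, 15): e=[10,38,-8] → ·
    (1,8)@(3, 17): e=[30,2,8] → █
    (2,8)@(5, 17): e=[50,-42,32] → ·
    (1,9)@(3, 19): e=[30,10,0] → █  [on edge]
  covered (6 px):
    · · · · · · · ·
    · · · · · · · ·
    · · · · · · · ·
    █ · · · · · · ·
    █ · · · · · · ·
    █ · · · · · · ·
    █ · · · · · · ·
    · · · · · · · ·
    · █ · · · · · ·
    · █ · · · · · ·
    · · · · · · · ·

Answer: [[2,2],[3,2],[4,2],[5,2],[6,2],[3,3],[4,3]]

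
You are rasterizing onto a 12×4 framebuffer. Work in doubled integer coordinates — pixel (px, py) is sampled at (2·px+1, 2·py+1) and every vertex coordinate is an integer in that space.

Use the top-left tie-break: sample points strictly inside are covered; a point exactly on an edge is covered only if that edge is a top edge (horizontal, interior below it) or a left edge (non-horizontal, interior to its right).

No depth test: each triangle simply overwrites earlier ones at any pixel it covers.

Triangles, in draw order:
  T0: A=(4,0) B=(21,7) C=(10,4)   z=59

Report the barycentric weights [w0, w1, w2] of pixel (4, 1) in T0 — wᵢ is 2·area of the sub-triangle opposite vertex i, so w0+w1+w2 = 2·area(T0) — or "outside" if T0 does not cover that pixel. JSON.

T0:
  2·area = 26
  edge (4, 0)→(21, 7): d=(17,7) right/bottom  bias=-1
  edge (21, 7)→(10, 4): d=(-11,-3) top-left  bias=+0
  edge (10, 4)→(4, 0): d=(-6,-4) top-left  bias=+0
    (4,1)@(9, 3): e=[16,8,2] → X
    (5,1)@(11, 3): e=[2,14,10] → X
    (6,1)@(13, 3): e=[-12,20,18] → .
    (4,2)@(9, 5): e=[50,-14,-10] → .
    (5,2)@(11, 5): e=[36,-8,-2] → .
    (7,2)@(15, 5): e=[8,4,14] → X
    (8,2)@(17, 5): e=[-6,10,22] → .
    (7,3)@(15, 7): e=[42,-18,2] → .
    (10,3)@(21, 7): e=[0,0,26] → .  [on edge]
  covered (3 px):
    . . . . . . . . . . . .
    . . . . X X . . . . . .
    . . . . . . . X . . . .
    . . . . . . . . . . . .

Result: [8,2,16]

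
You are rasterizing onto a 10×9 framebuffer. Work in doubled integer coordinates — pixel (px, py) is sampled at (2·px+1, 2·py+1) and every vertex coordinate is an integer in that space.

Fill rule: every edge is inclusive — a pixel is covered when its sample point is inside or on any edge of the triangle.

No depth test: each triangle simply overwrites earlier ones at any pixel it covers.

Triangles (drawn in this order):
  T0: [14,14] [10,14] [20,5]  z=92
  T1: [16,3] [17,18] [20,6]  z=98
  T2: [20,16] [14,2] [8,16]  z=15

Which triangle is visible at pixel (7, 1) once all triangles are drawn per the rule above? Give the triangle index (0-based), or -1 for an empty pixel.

T0:
  2·area = 36
  edge (14, 14)→(10, 14): d=(-4,0) inclusive
  edge (10, 14)→(20, 5): d=(10,-9) inclusive
  edge (20, 5)→(14, 14): d=(-6,9) inclusive
    (8,4)@(17, 9): e=[20,13,3] → #
    (9,4)@(19, 9): e=[20,31,-15] → ·
    (7,5)@(15, 11): e=[12,15,9] → #
    (8,5)@(17, 11): e=[12,33,-9] → ·
    (6,6)@(13, 13): e=[4,17,15] → #
    (7,6)@(15, 13): e=[4,35,-3] → ·
    (6,7)@(13, 15): e=[-4,37,3] → ·
  covered (3 px):
    · · · · · · · · · ·
    · · · · · · · · · ·
    · · · · · · · · · ·
    · · · · · · · · · ·
    · · · · · · · · # ·
    · · · · · · · # · ·
    · · · · · · # · · ·
    · · · · · · · · · ·
    · · · · · · · · · ·
T1:
  2·area = 57  (B↔C swapped to make it positive)
  edge (16, 3)→(20, 6): d=(4,3) inclusive
  edge (20, 6)→(17, 18): d=(-3,12) inclusive
  edge (17, 18)→(16, 3): d=(-1,-15) inclusive
    (8,2)@(17, 5): e=[5,39,13] → #
    (9,2)@(19, 5): e=[-1,15,43] → ·
    (8,3)@(17, 7): e=[13,33,11] → #
    (9,3)@(19, 7): e=[7,9,41] → #
    (8,4)@(17, 9): e=[21,27,9] → #
    (8,5)@(17, 11): e=[29,21,7] → #
    (9,5)@(19, 11): e=[23,-3,37] → ·
    (8,6)@(17, 13): e=[37,15,5] → #
    (9,6)@(19, 13): e=[31,-9,35] → ·
    (8,7)@(17, 15): e=[45,9,3] → #
    (9,7)@(19, 15): e=[39,-15,33] → ·
    (8,8)@(17, 17): e=[53,3,1] → #
  covered (9 px):
    · · · · · · · · · ·
    · · · · · · · · · ·
    · · · · · · · · # ·
    · · · · · · · · # #
    · · · · · · · · # #
    · · · · · · · · # ·
    · · · · · · · · # ·
    · · · · · · · · # ·
    · · · · · · · · # ·
T2:
  2·area = 168  (B↔C swapped to make it positive)
  edge (20, 16)→(8, 16): d=(-12,0) inclusive
  edge (8, 16)→(14, 2): d=(6,-14) inclusive
  edge (14, 2)→(20, 16): d=(6,14) inclusive
    (6,2)@(13, 5): e=[132,4,32] → #
    (7,2)@(15, 5): e=[132,32,4] → #
    (8,2)@(17, 5): e=[132,60,-24] → ·
    (6,3)@(13, 7): e=[108,16,44] → #
    (8,3)@(17, 7): e=[108,72,-12] → ·
    (5,4)@(11, 9): e=[84,0,84] → #  [on edge]
    (8,4)@(17, 9): e=[84,84,0] → #  [on edge]
    (9,4)@(19, 9): e=[84,112,-28] → ·
    (5,5)@(11, 11): e=[60,12,96] → #
    (9,5)@(19, 11): e=[60,124,-16] → ·
    (5,6)@(11, 13): e=[36,24,108] → #
    (9,6)@(19, 13): e=[36,136,-4] → ·
  covered (22 px):
    · · · · · · · · · ·
    · · · · · · · · · ·
    · · · · · · # # · ·
    · · · · · · # # · ·
    · · · · · # # # # ·
    · · · · · # # # # ·
    · · · · · # # # # ·
    · · · · # # # # # #
    · · · · · · · · · ·

Z-buffer (winner per pixel, '.' = empty):
  . . . . . . . . . .
  . . . . . . . . . .
  . . . . . . 2 2 1 .
  . . . . . . 2 2 1 1
  . . . . . 2 2 2 2 1
  . . . . . 2 2 2 2 .
  . . . . . 2 2 2 2 .
  . . . . 2 2 2 2 2 2
  . . . . . . . . 1 .

Answer: -1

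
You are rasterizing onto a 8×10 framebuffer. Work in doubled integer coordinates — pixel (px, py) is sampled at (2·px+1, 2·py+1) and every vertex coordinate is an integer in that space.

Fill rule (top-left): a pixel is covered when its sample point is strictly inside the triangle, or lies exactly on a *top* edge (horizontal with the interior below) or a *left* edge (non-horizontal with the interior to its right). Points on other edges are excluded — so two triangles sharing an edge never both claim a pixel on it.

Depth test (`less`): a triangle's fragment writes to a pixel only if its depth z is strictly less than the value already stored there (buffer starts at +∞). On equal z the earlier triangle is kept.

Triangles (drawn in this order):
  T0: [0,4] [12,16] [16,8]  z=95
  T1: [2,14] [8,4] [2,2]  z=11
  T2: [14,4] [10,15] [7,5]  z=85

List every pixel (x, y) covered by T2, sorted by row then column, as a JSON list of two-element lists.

T0:
  2·area = 144  (B↔C swapped to make it positive)
  edge (0, 4)→(16, 8): d=(16,4) right/bottom  bias=-1
  edge (16, 8)→(12, 16): d=(-4,8) right/bottom  bias=-1
  edge (12, 16)→(0, 4): d=(-12,-12) top-left  bias=+0
    (0,2)@(1, 5): e=[12,132,0] → #  [on edge]
    (1,2)@(3, 5): e=[4,116,24] → #
    (2,2)@(5, 5): e=[-4,100,48] → ·
    (0,3)@(1, 7): e=[44,124,-24] → ·
    (1,3)@(3, 7): e=[36,108,0] → #  [on edge]
    (2,3)@(5, 7): e=[28,92,24] → #
    (3,3)@(7, 7): e=[20,76,48] → #
    (4,3)@(9, 7): e=[12,60,72] → #
    (5,3)@(11, 7): e=[4,44,96] → #
    (6,3)@(13, 7): e=[-4,28,120] → ·
    (1,4)@(3, 9): e=[68,100,-24] → ·
    (2,4)@(5, 9): e=[60,84,0] → #  [on edge]
    (3,5)@(7, 11): e=[84,60,0] → #  [on edge]
    (4,6)@(9, 13): e=[108,36,0] → #  [on edge]
    (5,7)@(11, 15): e=[132,12,0] → #  [on edge]
    (6,8)@(13, 17): e=[156,-12,0] → ·  [on edge]
    (7,9)@(15, 19): e=[180,-36,0] → ·  [on edge]
  covered (21 px):
    · · · · · · · ·
    · · · · · · · ·
    # # · · · · · ·
    · # # # # # · ·
    · · # # # # # #
    · · · # # # # ·
    · · · · # # # ·
    · · · · · # · ·
    · · · · · · · ·
    · · · · · · · ·
T1:
  2·area = 72  (B↔C swapped to make it positive)
  edge (2, 14)→(2, 2): d=(0,-12) top-left  bias=+0
  edge (2, 2)→(8, 4): d=(6,2) right/bottom  bias=-1
  edge (8, 4)→(2, 14): d=(-6,10) right/bottom  bias=-1
    (1,1)@(3, 3): e=[12,4,56] → #
    (2,1)@(5, 3): e=[36,0,36] → ·  [on edge]
    (1,2)@(3, 5): e=[12,16,44] → #
    (2,2)@(5, 5): e=[36,12,24] → #
    (3,2)@(7, 5): e=[60,8,4] → #
    (4,2)@(9, 5): e=[84,4,-16] → ·
    (5,2)@(11, 5): e=[108,0,-36] → ·  [on edge]
    (1,3)@(3, 7): e=[12,28,32] → #
    (3,3)@(7, 7): e=[60,20,-8] → ·
    (1,4)@(3, 9): e=[12,40,20] → #
    (2,4)@(5, 9): e=[36,36,0] → ·  [on edge]
    (1,5)@(3, 11): e=[12,52,8] → #
  covered (8 px):
    · · · · · · · ·
    · # · · · · · ·
    · # # # · · · ·
    · # # · · · · ·
    · # · · · · · ·
    · # · · · · · ·
    · · · · · · · ·
    · · · · · · · ·
    · · · · · · · ·
    · · · · · · · ·
T2:
  2·area = 73
  edge (14, 4)→(10, 15): d=(-4,11) right/bottom  bias=-1
  edge (10, 15)→(7, 5): d=(-3,-10) top-left  bias=+0
  edge (7, 5)→(14, 4): d=(7,-1) top-left  bias=+0
    (3,2)@(7, 5): e=[73,0,0] → #  [on edge]
    (4,2)@(9, 5): e=[51,20,2] → #
    (5,2)@(11, 5): e=[29,40,4] → #
    (6,2)@(13, 5): e=[7,60,6] → #
    (7,2)@(15, 5): e=[-15,80,8] → ·
    (3,3)@(7, 7): e=[65,-6,14] → ·
    (4,3)@(9, 7): e=[43,14,16] → #
    (6,3)@(13, 7): e=[-1,54,20] → ·
    (4,4)@(9, 9): e=[35,8,30] → #
    (6,4)@(13, 9): e=[-9,48,34] → ·
    (4,5)@(9, 11): e=[27,2,44] → #
    (6,5)@(13, 11): e=[-17,42,48] → ·
  covered (10 px):
    · · · · · · · ·
    · · · · · · · ·
    · · · # # # # ·
    · · · · # # · ·
    · · · · # # · ·
    · · · · # # · ·
    · · · · · · · ·
    · · · · · · · ·
    · · · · · · · ·
    · · · · · · · ·

Result: [[3,2],[4,2],[5,2],[6,2],[4,3],[5,3],[4,4],[5,4],[4,5],[5,5]]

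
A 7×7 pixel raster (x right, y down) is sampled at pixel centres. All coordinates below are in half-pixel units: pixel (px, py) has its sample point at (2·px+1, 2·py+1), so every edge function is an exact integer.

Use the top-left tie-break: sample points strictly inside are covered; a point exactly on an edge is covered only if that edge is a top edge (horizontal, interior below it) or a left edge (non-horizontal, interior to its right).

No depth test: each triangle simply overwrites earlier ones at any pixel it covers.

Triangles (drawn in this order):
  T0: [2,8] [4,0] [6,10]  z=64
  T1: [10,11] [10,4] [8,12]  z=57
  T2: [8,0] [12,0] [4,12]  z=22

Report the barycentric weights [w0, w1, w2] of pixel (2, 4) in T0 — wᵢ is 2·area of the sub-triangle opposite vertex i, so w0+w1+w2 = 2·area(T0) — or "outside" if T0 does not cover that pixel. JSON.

T0:
  2·area = 36
  edge (2, 8)→(4, 0): d=(2,-8) top-left  bias=+0
  edge (4, 0)→(6, 10): d=(2,10) right/bottom  bias=-1
  edge (6, 10)→(2, 8): d=(-4,-2) top-left  bias=+0
    (1,2)@(3, 5): e=[2,20,14] → X
    (2,2)@(5, 5): e=[18,0,18] → .  [on edge]
    (1,3)@(3, 7): e=[6,24,6] → X
    (2,3)@(5, 7): e=[22,4,10] → X
    (3,3)@(7, 7): e=[38,-16,14] → .
    (1,4)@(3, 9): e=[10,28,-2] → .
    (2,4)@(5, 9): e=[26,8,2] → X
    (3,4)@(7, 9): e=[42,-12,6] → .
    (2,5)@(5, 11): e=[30,12,-6] → .
  covered (4 px):
    . . . . . . .
    . . . . . . .
    . X . . . . .
    . X X . . . .
    . . X . . . .
    . . . . . . .
    . . . . . . .
T1:
  2·area = 14  (B↔C swapped to make it positive)
  edge (10, 11)→(8, 12): d=(-2,1) right/bottom  bias=-1
  edge (8, 12)→(10, 4): d=(2,-8) top-left  bias=+0
  edge (10, 4)→(10, 11): d=(0,7) right/bottom  bias=-1
    (4,4)@(9, 9): e=[5,2,7] → X
    (5,4)@(11, 9): e=[3,18,-7] → .
    (4,5)@(9, 11): e=[1,6,7] → X
    (5,5)@(11, 11): e=[-1,22,-7] → .
    (4,6)@(9, 13): e=[-3,10,7] → .
  covered (2 px):
    . . . . . . .
    . . . . . . .
    . . . . . . .
    . . . . . . .
    . . . . X . .
    . . . . X . .
    . . . . . . .
T2:
  2·area = 48
  edge (8, 0)→(12, 0): d=(4,0) top-left  bias=+0
  edge (12, 0)→(4, 12): d=(-8,12) right/bottom  bias=-1
  edge (4, 12)→(8, 0): d=(4,-12) top-left  bias=+0
    (4,0)@(9, 1): e=[4,28,16] → X
    (5,0)@(11, 1): e=[4,4,40] → X
    (6,0)@(13, 1): e=[4,-20,64] → .
    (3,1)@(7, 3): e=[12,36,0] → X  [on edge]
    (5,1)@(11, 3): e=[12,-12,48] → .
    (3,2)@(7, 5): e=[20,20,8] → X
    (4,2)@(9, 5): e=[20,-4,32] → .
    (3,3)@(7, 7): e=[28,4,16] → X
    (4,3)@(9, 7): e=[28,-20,40] → .
    (2,4)@(5, 9): e=[36,12,0] → X  [on edge]
    (3,4)@(7, 9): e=[36,-12,24] → .
    (2,5)@(5, 11): e=[44,-4,8] → .
  covered (7 px):
    . . . . X X .
    . . . X X . .
    . . . X . . .
    . . . X . . .
    . . X . . . .
    . . . . . . .
    . . . . . . .

Result: [8,2,26]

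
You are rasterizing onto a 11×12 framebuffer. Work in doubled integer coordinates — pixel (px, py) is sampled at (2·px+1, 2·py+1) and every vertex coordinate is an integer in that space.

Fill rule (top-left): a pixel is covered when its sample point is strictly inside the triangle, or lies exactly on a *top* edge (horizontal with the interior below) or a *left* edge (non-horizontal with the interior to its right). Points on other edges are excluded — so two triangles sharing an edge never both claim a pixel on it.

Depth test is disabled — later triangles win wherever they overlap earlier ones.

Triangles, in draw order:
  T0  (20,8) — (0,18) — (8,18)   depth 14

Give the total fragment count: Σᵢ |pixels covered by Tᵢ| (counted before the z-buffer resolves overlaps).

T0:
  2·area = 80  (B↔C swapped to make it positive)
  edge (20, 8)→(8, 18): d=(-12,10) right/bottom  bias=-1
  edge (8, 18)→(0, 18): d=(-8,0) right/bottom  bias=-1
  edge (0, 18)→(20, 8): d=(20,-10) top-left  bias=+0
    (7,5)@(15, 11): e=[14,56,10] → X
    (8,5)@(17, 11): e=[-6,56,30] → .
    (5,6)@(11, 13): e=[30,40,10] → X
    (6,6)@(13, 13): e=[10,40,30] → X
    (7,6)@(15, 13): e=[-10,40,50] → .
    (3,7)@(7, 15): e=[46,24,10] → X
    (4,7)@(9, 15): e=[26,24,30] → X
    (6,7)@(13, 15): e=[-14,24,70] → .
    (1,8)@(3, 17): e=[62,8,10] → X
    (2,8)@(5, 17): e=[42,8,30] → X
    (5,8)@(11, 17): e=[-18,8,90] → .
    (1,9)@(3, 19): e=[38,-8,50] → .
  covered (10 px):
    . . . . . . . . . . .
    . . . . . . . . . . .
    . . . . . . . . . . .
    . . . . . . . . . . .
    . . . . . . . . . . .
    . . . . . . . X . . .
    . . . . . X X . . . .
    . . . X X X . . . . .
    . X X X X . . . . . .
    . . . . . . . . . . .
    . . . . . . . . . . .
    . . . . . . . . . . .

Result: 10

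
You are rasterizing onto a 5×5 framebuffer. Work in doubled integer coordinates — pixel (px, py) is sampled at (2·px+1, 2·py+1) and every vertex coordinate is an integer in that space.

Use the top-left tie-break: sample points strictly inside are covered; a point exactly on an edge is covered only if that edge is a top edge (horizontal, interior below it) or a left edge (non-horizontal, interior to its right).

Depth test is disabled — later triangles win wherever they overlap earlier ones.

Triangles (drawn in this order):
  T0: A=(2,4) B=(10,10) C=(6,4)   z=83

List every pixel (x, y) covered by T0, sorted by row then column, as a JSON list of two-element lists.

T0:
  2·area = 24  (B↔C swapped to make it positive)
  edge (2, 4)→(6, 4): d=(4,0) top-left  bias=+0
  edge (6, 4)→(10, 10): d=(4,6) right/bottom  bias=-1
  edge (10, 10)→(2, 4): d=(-8,-6) top-left  bias=+0
    (2,2)@(5, 5): e=[4,10,10] → █
    (3,2)@(7, 5): e=[4,-2,22] → ·
    (2,3)@(5, 7): e=[12,18,-6] → ·
    (3,3)@(7, 7): e=[12,6,6] → █
    (4,3)@(9, 7): e=[12,-6,18] → ·
    (3,4)@(7, 9): e=[20,14,-10] → ·
    (4,4)@(9, 9): e=[20,2,2] → █
  covered (3 px):
    · · · · ·
    · · · · ·
    · · █ · ·
    · · · █ ·
    · · · · █

Result: [[2,2],[3,3],[4,4]]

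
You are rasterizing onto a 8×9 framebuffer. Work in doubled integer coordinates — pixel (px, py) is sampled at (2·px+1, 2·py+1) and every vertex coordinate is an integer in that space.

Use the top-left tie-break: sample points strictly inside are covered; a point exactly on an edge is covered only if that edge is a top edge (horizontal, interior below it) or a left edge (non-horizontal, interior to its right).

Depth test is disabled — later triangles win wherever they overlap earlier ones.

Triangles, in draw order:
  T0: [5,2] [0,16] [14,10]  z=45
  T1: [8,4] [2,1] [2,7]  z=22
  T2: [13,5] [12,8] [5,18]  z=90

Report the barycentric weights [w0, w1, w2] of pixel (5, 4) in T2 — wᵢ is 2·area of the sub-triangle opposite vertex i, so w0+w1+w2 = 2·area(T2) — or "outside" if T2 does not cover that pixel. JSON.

T0:
  2·area = 166  (B↔C swapped to make it positive)
  edge (5, 2)→(14, 10): d=(9,8) right/bottom  bias=-1
  edge (14, 10)→(0, 16): d=(-14,6) right/bottom  bias=-1
  edge (0, 16)→(5, 2): d=(5,-14) top-left  bias=+0
    (2,1)@(5, 3): e=[9,152,5] → █
    (3,1)@(7, 3): e=[-7,140,33] → ·
    (2,2)@(5, 5): e=[27,124,15] → █
    (3,2)@(7, 5): e=[11,112,43] → █
    (4,2)@(9, 5): e=[-5,100,71] → ·
    (2,3)@(5, 7): e=[45,96,25] → █
    (4,3)@(9, 7): e=[13,72,81] → █
    (5,3)@(11, 7): e=[-3,60,109] → ·
    (1,4)@(3, 9): e=[79,80,7] → █
    (5,4)@(11, 9): e=[15,32,119] → █
    (6,4)@(13, 9): e=[-1,20,147] → ·
    (1,5)@(3, 11): e=[97,52,17] → █
    (3,6)@(7, 13): e=[83,0,83] → ·  [on edge]
  covered (19 px):
    · · · · · · · ·
    · · █ · · · · ·
    · · █ █ · · · ·
    · · █ █ █ · · ·
    · █ █ █ █ █ · ·
    · █ █ █ █ █ · ·
    · █ █ · · · · ·
    █ · · · · · · ·
    · · · · · · · ·
T1:
  2·area = 36  (B↔C swapped to make it positive)
  edge (8, 4)→(2, 7): d=(-6,3) right/bottom  bias=-1
  edge (2, 7)→(2, 1): d=(0,-6) top-left  bias=+0
  edge (2, 1)→(8, 4): d=(6,3) right/bottom  bias=-1
    (1,1)@(3, 3): e=[21,6,9] → █
    (2,1)@(5, 3): e=[15,18,3] → █
    (3,1)@(7, 3): e=[9,30,-3] → ·
    (1,2)@(3, 5): e=[9,6,21] → █
    (3,2)@(7, 5): e=[-3,30,9] → ·
    (1,3)@(3, 7): e=[-3,6,33] → ·
    (2,3)@(5, 7): e=[-9,18,27] → ·
  covered (4 px):
    · · · · · · · ·
    · █ █ · · · · ·
    · █ █ · · · · ·
    · · · · · · · ·
    · · · · · · · ·
    · · · · · · · ·
    · · · · · · · ·
    · · · · · · · ·
    · · · · · · · ·
T2:
  2·area = 11
  edge (13, 5)→(12, 8): d=(-1,3) right/bottom  bias=-1
  edge (12, 8)→(5, 18): d=(-7,10) right/bottom  bias=-1
  edge (5, 18)→(13, 5): d=(8,-13) top-left  bias=+0
    (6,2)@(13, 5): e=[0,11,0] → ·  [on edge]
    (5,4)@(11, 9): e=[2,3,6] → █
    (6,4)@(13, 9): e=[-4,-17,32] → ·
    (5,5)@(11, 11): e=[0,-11,22] → ·  [on edge]
    (3,7)@(7, 15): e=[8,1,2] → █
    (4,7)@(9, 15): e=[2,-19,28] → ·
    (3,8)@(7, 17): e=[6,-13,18] → ·
    (4,8)@(9, 17): e=[0,-33,44] → ·  [on edge]
  covered (2 px):
    · · · · · · · ·
    · · · · · · · ·
    · · · · · · · ·
    · · · · · · · ·
    · · · · · █ · ·
    · · · · · · · ·
    · · · · · · · ·
    · · · █ · · · ·
    · · · · · · · ·

Result: [3,6,2]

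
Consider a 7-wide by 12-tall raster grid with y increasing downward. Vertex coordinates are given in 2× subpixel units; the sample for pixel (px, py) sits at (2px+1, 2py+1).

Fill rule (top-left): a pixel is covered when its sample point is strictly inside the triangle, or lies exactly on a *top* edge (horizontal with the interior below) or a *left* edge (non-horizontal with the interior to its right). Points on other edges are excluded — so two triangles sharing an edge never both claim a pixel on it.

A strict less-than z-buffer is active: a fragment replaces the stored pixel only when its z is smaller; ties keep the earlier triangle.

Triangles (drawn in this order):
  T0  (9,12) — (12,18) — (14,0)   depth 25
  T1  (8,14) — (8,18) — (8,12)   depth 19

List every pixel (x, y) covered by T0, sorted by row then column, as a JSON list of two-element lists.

T0:
  2·area = 66  (B↔C swapped to make it positive)
  edge (9, 12)→(14, 0): d=(5,-12) top-left  bias=+0
  edge (14, 0)→(12, 18): d=(-2,18) right/bottom  bias=-1
  edge (12, 18)→(9, 12): d=(-3,-6) top-left  bias=+0
    (6,1)@(13, 3): e=[3,12,51] → #
    (6,2)@(13, 5): e=[13,8,45] → #
    (6,3)@(13, 7): e=[23,4,39] → #
    (5,4)@(11, 9): e=[9,36,21] → #
    (6,4)@(13, 9): e=[33,0,33] → ·  [on edge]
    (5,5)@(11, 11): e=[19,32,15] → #
    (6,5)@(13, 11): e=[43,-4,27] → ·
    (5,6)@(11, 13): e=[29,28,9] → #
    (6,6)@(13, 13): e=[53,-8,21] → ·
    (5,7)@(11, 15): e=[39,24,3] → #
    (6,7)@(13, 15): e=[63,-12,15] → ·
    (5,8)@(11, 17): e=[49,20,-3] → ·
  covered (7 px):
    · · · · · · ·
    · · · · · · #
    · · · · · · #
    · · · · · · #
    · · · · · # ·
    · · · · · # ·
    · · · · · # ·
    · · · · · # ·
    · · · · · · ·
    · · · · · · ·
    · · · · · · ·
    · · · · · · ·
T1:
  degenerate (2·area = 0) — covers nothing

Answer: [[6,1],[6,2],[6,3],[5,4],[5,5],[5,6],[5,7]]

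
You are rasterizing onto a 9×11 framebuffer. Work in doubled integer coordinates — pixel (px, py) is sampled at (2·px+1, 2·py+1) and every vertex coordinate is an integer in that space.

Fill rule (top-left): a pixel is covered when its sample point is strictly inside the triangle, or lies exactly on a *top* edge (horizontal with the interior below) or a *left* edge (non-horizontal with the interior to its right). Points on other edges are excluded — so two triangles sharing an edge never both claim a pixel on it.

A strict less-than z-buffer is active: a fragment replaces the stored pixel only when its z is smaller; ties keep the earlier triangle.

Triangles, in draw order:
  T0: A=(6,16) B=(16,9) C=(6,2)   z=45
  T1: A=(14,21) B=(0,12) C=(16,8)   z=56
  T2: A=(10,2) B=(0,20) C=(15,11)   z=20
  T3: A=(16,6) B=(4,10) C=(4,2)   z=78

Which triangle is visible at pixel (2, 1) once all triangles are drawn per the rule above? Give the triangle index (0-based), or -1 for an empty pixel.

T0:
  2·area = 140  (B↔C swapped to make it positive)
  edge (6, 16)→(6, 2): d=(0,-14) top-left  bias=+0
  edge (6, 2)→(16, 9): d=(10,7) right/bottom  bias=-1
  edge (16, 9)→(6, 16): d=(-10,7) right/bottom  bias=-1
    (3,1)@(7, 3): e=[14,3,123] → X
    (4,1)@(9, 3): e=[42,-11,109] → .
    (3,2)@(7, 5): e=[14,23,103] → X
    (4,2)@(9, 5): e=[42,9,89] → X
    (5,2)@(11, 5): e=[70,-5,75] → .
    (3,3)@(7, 7): e=[14,43,83] → X
    (5,3)@(11, 7): e=[70,15,55] → X
    (6,3)@(13, 7): e=[98,1,41] → X
    (7,3)@(15, 7): e=[126,-13,27] → .
    (3,4)@(7, 9): e=[14,63,63] → X
    (7,4)@(15, 9): e=[126,7,7] → X
    (8,4)@(17, 9): e=[154,-7,-7] → .
  covered (19 px):
    . . . . . . . . .
    . . . X . . . . .
    . . . X X . . . .
    . . . X X X X . .
    . . . X X X X X .
    . . . X X X X . .
    . . . X X . . . .
    . . . X . . . . .
    . . . . . . . . .
    . . . . . . . . .
    . . . . . . . . .
T1:
  2·area = 200
  edge (14, 21)→(0, 12): d=(-14,-9) top-left  bias=+0
  edge (0, 12)→(16, 8): d=(16,-4) top-left  bias=+0
  edge (16, 8)→(14, 21): d=(-2,13) right/bottom  bias=-1
    (6,4)@(13, 9): e=[159,4,37] → X
    (7,4)@(15, 9): e=[177,12,11] → X
    (8,4)@(17, 9): e=[195,20,-15] → .
    (2,5)@(5, 11): e=[59,4,137] → X
    (3,5)@(7, 11): e=[77,12,111] → X
    (4,5)@(9, 11): e=[95,20,85] → X
    (5,5)@(11, 11): e=[113,28,59] → X
    (8,5)@(17, 11): e=[167,52,-19] → .
    (1,6)@(3, 13): e=[13,28,159] → X
    (8,6)@(17, 13): e=[139,84,-23] → .
    (1,7)@(3, 15): e=[-15,60,155] → .
    (2,7)@(5, 15): e=[3,68,129] → X
  covered (25 px):
    . . . . . . . . .
    . . . . . . . . .
    . . . . . . . . .
    . . . . . . . . .
    . . . . . . X X .
    . . X X X X X X .
    . X X X X X X X .
    . . X X X X X . .
    . . . . X X X . .
    . . . . . X X . .
    . . . . . . . . .
T2:
  2·area = 180  (B↔C swapped to make it positive)
  edge (10, 2)→(15, 11): d=(5,9) right/bottom  bias=-1
  edge (15, 11)→(0, 20): d=(-15,9) right/bottom  bias=-1
  edge (0, 20)→(10, 2): d=(10,-18) top-left  bias=+0
    (4,2)@(9, 5): e=[24,144,12] → X
    (5,2)@(11, 5): e=[6,126,48] → X
    (6,2)@(13, 5): e=[-12,108,84] → .
    (4,3)@(9, 7): e=[34,114,32] → X
    (6,3)@(13, 7): e=[-2,78,104] → .
    (3,4)@(7, 9): e=[62,102,16] → X
    (6,4)@(13, 9): e=[8,48,124] → X
    (7,4)@(15, 9): e=[-10,30,160] → .
    (2,5)@(5, 11): e=[90,90,0] → X  [on edge]
    (7,5)@(15, 11): e=[0,0,180] → .  [on edge]
    (2,6)@(5, 13): e=[100,60,20] → X
    (6,6)@(13, 13): e=[28,-12,164] → .
    (2,8)@(5, 17): e=[120,0,60] → .  [on edge]
  covered (22 px):
    . . . . . . . . .
    . . . . . . . . .
    . . . . X X . . .
    . . . . X X . . .
    . . . X X X X . .
    . . X X X X X . .
    . . X X X X . . .
    . X X X . . . . .
    . X . . . . . . .
    X . . . . . . . .
    . . . . . . . . .
T3:
  2·area = 96
  edge (16, 6)→(4, 10): d=(-12,4) right/bottom  bias=-1
  edge (4, 10)→(4, 2): d=(0,-8) top-left  bias=+0
  edge (4, 2)→(16, 6): d=(12,4) right/bottom  bias=-1
    (0,0)@(1, 1): e=[120,-24,0] → .  [on edge]
    (2,1)@(5, 3): e=[80,8,8] → X
    (3,1)@(7, 3): e=[72,24,0] → .  [on edge]
    (2,2)@(5, 5): e=[56,8,32] → X
    (3,2)@(7, 5): e=[48,24,24] → X
    (4,2)@(9, 5): e=[40,40,16] → X
    (5,2)@(11, 5): e=[32,56,8] → X
    (6,2)@(13, 5): e=[24,72,0] → .  [on edge]
    (2,3)@(5, 7): e=[32,8,56] → X
    (6,3)@(13, 7): e=[0,72,24] → .  [on edge]
    (2,4)@(5, 9): e=[8,8,80] → X
    (3,4)@(7, 9): e=[0,24,72] → .  [on edge]
    (0,5)@(1, 11): e=[0,-24,120] → .  [on edge]
  covered (10 px):
    . . . . . . . . .
    . . X . . . . . .
    . . X X X X . . .
    . . X X X X . . .
    . . X . . . . . .
    . . . . . . . . .
    . . . . . . . . .
    . . . . . . . . .
    . . . . . . . . .
    . . . . . . . . .
    . . . . . . . . .

Z-buffer (winner per pixel, '.' = empty):
  . . . . . . . . .
  . . 3 0 . . . . .
  . . 3 0 2 2 . . .
  . . 3 0 2 2 0 . .
  . . 3 2 2 2 2 0 .
  . . 2 2 2 2 2 1 .
  . 1 2 2 2 2 1 1 .
  . 2 2 2 1 1 1 . .
  . 2 . . 1 1 1 . .
  2 . . . . 1 1 . .
  . . . . . . . . .

Final: 3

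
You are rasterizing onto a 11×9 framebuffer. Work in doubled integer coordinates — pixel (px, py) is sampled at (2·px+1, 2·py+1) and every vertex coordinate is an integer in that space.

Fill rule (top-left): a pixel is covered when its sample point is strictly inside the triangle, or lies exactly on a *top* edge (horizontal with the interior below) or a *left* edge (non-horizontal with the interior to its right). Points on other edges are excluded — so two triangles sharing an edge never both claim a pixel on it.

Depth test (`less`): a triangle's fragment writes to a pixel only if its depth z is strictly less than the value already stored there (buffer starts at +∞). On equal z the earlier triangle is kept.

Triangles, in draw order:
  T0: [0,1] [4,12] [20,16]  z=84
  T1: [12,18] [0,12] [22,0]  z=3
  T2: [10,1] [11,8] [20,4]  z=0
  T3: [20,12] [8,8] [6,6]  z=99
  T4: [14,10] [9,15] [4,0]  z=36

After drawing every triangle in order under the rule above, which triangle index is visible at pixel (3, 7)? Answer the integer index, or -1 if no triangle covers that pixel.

T0:
  2·area = 160  (B↔C swapped to make it positive)
  edge (0, 1)→(20, 16): d=(20,15) right/bottom  bias=-1
  edge (20, 16)→(4, 12): d=(-16,-4) top-left  bias=+0
  edge (4, 12)→(0, 1): d=(-4,-11) top-left  bias=+0
    (0,1)@(1, 3): e=[25,132,3] → █
    (1,1)@(3, 3): e=[-5,140,25] → ·
    (0,2)@(1, 5): e=[65,100,-5] → ·
    (1,2)@(3, 5): e=[35,108,17] → █
    (2,2)@(5, 5): e=[5,116,39] → █
    (3,2)@(7, 5): e=[-25,124,61] → ·
    (1,3)@(3, 7): e=[75,76,9] → █
    (3,3)@(7, 7): e=[15,92,53] → █
    (4,3)@(9, 7): e=[-15,100,75] → ·
    (1,4)@(3, 9): e=[115,44,1] → █
    (4,4)@(9, 9): e=[25,68,67] → █
    (5,4)@(11, 9): e=[-5,76,89] → ·
  covered (20 px):
    · · · · · · · · · · ·
    █ · · · · · · · · · ·
    · █ █ · · · · · · · ·
    · █ █ █ · · · · · · ·
    · █ █ █ █ · · · · · ·
    · · █ █ █ █ █ · · · ·
    · · · · █ █ █ █ · · ·
    · · · · · · · · █ · ·
    · · · · · · · · · · ·
T1:
  2·area = 276
  edge (12, 18)→(0, 12): d=(-12,-6) top-left  bias=+0
  edge (0, 12)→(22, 0): d=(22,-12) top-left  bias=+0
  edge (22, 0)→(12, 18): d=(-10,18) right/bottom  bias=-1
    (10,0)@(21, 1): e=[258,10,8] → █
    (8,1)@(17, 3): e=[210,6,60] → █
    (9,1)@(19, 3): e=[222,30,24] → █
    (10,1)@(21, 3): e=[234,54,-12] → ·
    (6,2)@(13, 5): e=[162,2,112] → █
    (7,2)@(15, 5): e=[174,26,76] → █
    (10,2)@(21, 5): e=[210,98,-32] → ·
    (5,3)@(11, 7): e=[126,22,128] → █
    (9,3)@(19, 7): e=[174,118,-16] → ·
    (3,4)@(7, 9): e=[78,18,180] → █
    (4,4)@(9, 9): e=[90,42,144] → █
    (8,4)@(17, 9): e=[138,138,0] → ·  [on edge]
  covered (34 px):
    · · · · · · · · · · █
    · · · · · · · · █ █ ·
    · · · · · · █ █ █ █ ·
    · · · · · █ █ █ █ · ·
    · · · █ █ █ █ █ · · ·
    · █ █ █ █ █ █ █ · · ·
    · █ █ █ █ █ █ · · · ·
    · · · █ █ █ █ · · · ·
    · · · · · █ · · · · ·
T2:
  2·area = 67  (B↔C swapped to make it positive)
  edge (10, 1)→(20, 4): d=(10,3) right/bottom  bias=-1
  edge (20, 4)→(11, 8): d=(-9,4) right/bottom  bias=-1
  edge (11, 8)→(10, 1): d=(-1,-7) top-left  bias=+0
    (5,1)@(11, 3): e=[17,45,5] → █
    (6,1)@(13, 3): e=[11,37,19] → █
    (7,1)@(15, 3): e=[5,29,33] → █
    (8,1)@(17, 3): e=[-1,21,47] → ·
    (5,2)@(11, 5): e=[37,27,3] → █
    (8,2)@(17, 5): e=[19,3,45] → █
    (9,2)@(19, 5): e=[13,-5,59] → ·
    (5,3)@(11, 7): e=[57,9,1] → █
    (7,3)@(15, 7): e=[45,-7,29] → ·
    (8,3)@(17, 7): e=[39,-15,43] → ·
    (5,4)@(11, 9): e=[77,-9,-1] → ·
    (6,4)@(13, 9): e=[71,-17,13] → ·
  covered (9 px):
    · · · · · · · · · · ·
    · · · · · █ █ █ · · ·
    · · · · · █ █ █ █ · ·
    · · · · · █ █ · · · ·
    · · · · · · · · · · ·
    · · · · · · · · · · ·
    · · · · · · · · · · ·
    · · · · · · · · · · ·
    · · · · · · · · · · ·
T3:
  2·area = 16
  edge (20, 12)→(8, 8): d=(-12,-4) top-left  bias=+0
  edge (8, 8)→(6, 6): d=(-2,-2) top-left  bias=+0
  edge (6, 6)→(20, 12): d=(14,6) right/bottom  bias=-1
    (0,0)@(1, 1): e=[56,0,-40] → ·  [on edge]
    (1,1)@(3, 3): e=[40,0,-24] → ·  [on edge]
    (2,2)@(5, 5): e=[24,0,-8] → ·  [on edge]
    (2,3)@(5, 7): e=[0,-4,20] → ·  [on edge]
    (3,3)@(7, 7): e=[8,0,8] → █  [on edge]
    (4,3)@(9, 7): e=[16,4,-4] → ·
    (3,4)@(7, 9): e=[-16,-4,36] → ·
    (4,4)@(9, 9): e=[-8,0,24] → ·  [on edge]
    (5,4)@(11, 9): e=[0,4,12] → █  [on edge]
    (6,4)@(13, 9): e=[8,8,0] → ·  [on edge]
    (5,5)@(11, 11): e=[-24,0,40] → ·  [on edge]
    (8,5)@(17, 11): e=[0,12,4] → █  [on edge]
    (6,6)@(13, 13): e=[-40,0,56] → ·  [on edge]
    (7,7)@(15, 15): e=[-56,0,72] → ·  [on edge]
    (8,8)@(17, 17): e=[-72,0,88] → ·  [on edge]
  covered (3 px):
    · · · · · · · · · · ·
    · · · · · · · · · · ·
    · · · · · · · · · · ·
    · · · █ · · · · · · ·
    · · · · · █ · · · · ·
    · · · · · · · · █ · ·
    · · · · · · · · · · ·
    · · · · · · · · · · ·
    · · · · · · · · · · ·
T4:
  2·area = 100
  edge (14, 10)→(9, 15): d=(-5,5) right/bottom  bias=-1
  edge (9, 15)→(4, 0): d=(-5,-15) top-left  bias=+0
  edge (4, 0)→(14, 10): d=(10,10) right/bottom  bias=-1
    (2,0)@(5, 1): e=[90,10,0] → ·  [on edge]
    (2,1)@(5, 3): e=[80,0,20] → █  [on edge]
    (3,1)@(7, 3): e=[70,30,0] → ·  [on edge]
    (10,1)@(21, 3): e=[0,240,-140] → ·  [on edge]
    (2,2)@(5, 5): e=[70,-10,40] → ·
    (3,2)@(7, 5): e=[60,20,20] → █
    (4,2)@(9, 5): e=[50,50,0] → ·  [on edge]
    (9,2)@(19, 5): e=[0,200,-100] → ·  [on edge]
    (3,3)@(7, 7): e=[50,10,40] → █
    (4,3)@(9, 7): e=[40,40,20] → █
    (5,3)@(11, 7): e=[30,70,0] → ·  [on edge]
    (8,3)@(17, 7): e=[0,160,-60] → ·  [on edge]
    (3,4)@(7, 9): e=[40,0,60] → █  [on edge]
    (6,4)@(13, 9): e=[10,90,0] → ·  [on edge]
    (7,4)@(15, 9): e=[0,120,-20] → ·  [on edge]
    (6,5)@(13, 11): e=[0,80,20] → ·  [on edge]
    (7,5)@(15, 11): e=[-10,110,0] → ·  [on edge]
    (5,6)@(11, 13): e=[0,40,60] → ·  [on edge]
    (8,6)@(17, 13): e=[-30,130,0] → ·  [on edge]
    (4,7)@(9, 15): e=[0,0,100] → ·  [on edge]
    (9,7)@(19, 15): e=[-50,150,0] → ·  [on edge]
    (3,8)@(7, 17): e=[0,-40,140] → ·  [on edge]
    (10,8)@(21, 17): e=[-70,170,0] → ·  [on edge]
  covered (10 px):
    · · · · · · · · · · ·
    · · █ · · · · · · · ·
    · · · █ · · · · · · ·
    · · · █ █ · · · · · ·
    · · · █ █ █ · · · · ·
    · · · · █ █ · · · · ·
    · · · · █ · · · · · ·
    · · · · · · · · · · ·
    · · · · · · · · · · ·

Z-buffer (winner per pixel, '.' = empty):
  . . . . . . . . . . 1
  0 . 4 . . 2 2 2 1 1 .
  . 0 0 4 . 2 2 2 2 1 .
  . 0 0 4 4 2 2 1 1 . .
  . 0 0 1 1 1 1 1 . . .
  . 1 1 1 1 1 1 1 3 . .
  . 1 1 1 1 1 1 0 . . .
  . . . 1 1 1 1 . 0 . .
  . . . . . 1 . . . . .

Answer: 1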